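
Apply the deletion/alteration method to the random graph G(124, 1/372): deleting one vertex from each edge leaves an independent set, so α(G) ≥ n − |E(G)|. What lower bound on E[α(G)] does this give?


E[|E(G)|] = C(124, 2)·p = 7626 · (1/372) = 41/2.
E[α(G)] ≥ n − E[|E(G)|] = 124 − 41/2 = 207/2.
Numerically: ≈ 103.5000.
(This is only a lower bound; the true E[α(G)] may be larger.)

E[α(G)] ≥ 207/2 ≈ 103.5000.


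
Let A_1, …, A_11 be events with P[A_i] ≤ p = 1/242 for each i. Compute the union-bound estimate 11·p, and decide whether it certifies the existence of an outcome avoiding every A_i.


Union bound: P[∪_{i=1}^{11} A_i] ≤ Σ_i P[A_i] ≤ 11·p = 11·(1/242) = 1/22.
Numerically: 1/22 ≈ 0.0455.
Is 1/22 < 1? YES.
Since P[∪ A_i] ≤ 1/22 < 1, the complement has P[∩ A_i^c] ≥ 1 − 1/22 = 21/22 > 0, so some outcome avoids every A_i.

11·p = 1/22 ≈ 0.0455; existence CERTIFIED by the union bound.


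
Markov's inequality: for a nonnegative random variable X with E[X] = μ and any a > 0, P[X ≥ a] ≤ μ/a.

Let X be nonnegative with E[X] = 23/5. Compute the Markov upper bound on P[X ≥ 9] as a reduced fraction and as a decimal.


μ = E[X] = 23/5, a = 9.
Markov: P[X ≥ 9] ≤ μ/a = (23/5)/9 = 23/45.
Numerically: ≈ 0.51111.
(Since a = 9 > μ = 4.60000, the bound 23/45 is < 1 and informative.)

P[X ≥ 9] ≤ 23/45 ≈ 0.51111.


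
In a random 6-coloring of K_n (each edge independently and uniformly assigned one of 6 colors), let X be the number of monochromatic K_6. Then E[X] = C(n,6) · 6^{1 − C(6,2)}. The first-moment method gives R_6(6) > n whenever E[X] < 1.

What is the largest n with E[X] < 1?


We need C(n, 6) · 6^{1 − 15} < 1, i.e. C(n, 6) < 6^{15 − 1} = 78364164096.
Check values of n near the boundary:
  n = 194: C(194, 6) = 68482017072; 68482017072 < 78364164096? YES
  n = 195: C(195, 6) = 70656049360; 70656049360 < 78364164096? YES
  n = 196: C(196, 6) = 72887293024; 72887293024 < 78364164096? YES
  n = 197: C(197, 6) = 75176946208; 75176946208 < 78364164096? YES
  n = 198: C(198, 6) = 77526225777; 77526225777 < 78364164096? YES
  n = 199: C(199, 6) = 79936367511; 79936367511 < 78364164096? NO
The largest n with C(n, 6) < 78364164096 is n = 198 (where E[X] = 25842075259/26121388032 ≈ 0.989307). Hence R_6(6) > 198, i.e. R_6(6) ≥ 199.

Largest n = 198; hence R_6(6) > 198.


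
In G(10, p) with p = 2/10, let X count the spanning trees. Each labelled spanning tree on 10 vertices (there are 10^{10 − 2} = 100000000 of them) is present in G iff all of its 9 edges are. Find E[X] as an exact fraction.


K_10 has 10^{10 − 2} = 100000000 labelled spanning trees.
For each such spanning tree H, let X_H = 1 if all 9 edges of H are present in G. Then P[X_H = 1] = p^{9} = (1/5)^{9} = 1/1953125.
By linearity of expectation: E[X] = Σ_H E[X_H] = 100000000 · p^{9} = 100000000 · 1/1953125 = 256/5.
Numerically: E[X] ≈ 51.2.

E[X] = 100000000 · (1/5)^{9} = 256/5 ≈ 51.2.


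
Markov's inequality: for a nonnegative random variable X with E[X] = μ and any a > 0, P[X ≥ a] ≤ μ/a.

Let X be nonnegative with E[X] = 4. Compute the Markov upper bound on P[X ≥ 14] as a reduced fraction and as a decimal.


μ = E[X] = 4, a = 14.
Markov: P[X ≥ 14] ≤ μ/a = (4)/14 = 2/7.
Numerically: ≈ 0.286.
(Since a = 14 > μ = 4.000, the bound 2/7 is < 1 and informative.)

P[X ≥ 14] ≤ 2/7 ≈ 0.286.


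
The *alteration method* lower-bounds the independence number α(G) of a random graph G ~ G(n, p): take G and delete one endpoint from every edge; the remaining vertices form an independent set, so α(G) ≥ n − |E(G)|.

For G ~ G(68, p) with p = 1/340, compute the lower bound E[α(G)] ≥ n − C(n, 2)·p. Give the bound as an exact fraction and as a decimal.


E[|E(G)|] = C(68, 2)·p = 2278 · (1/340) = 67/10.
E[α(G)] ≥ n − E[|E(G)|] = 68 − 67/10 = 613/10.
Numerically: ≈ 61.30000.
(This is only a lower bound; the true E[α(G)] may be larger.)

E[α(G)] ≥ 613/10 ≈ 61.30000.


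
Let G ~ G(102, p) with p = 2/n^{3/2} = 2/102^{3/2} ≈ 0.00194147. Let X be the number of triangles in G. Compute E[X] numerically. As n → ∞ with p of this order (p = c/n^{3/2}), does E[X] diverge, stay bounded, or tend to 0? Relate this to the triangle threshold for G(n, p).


Number of potential triangles: C(102, 3) = 171700.
Each occurs with probability p³ ≈ (0.00194147)³ ≈ 7.31794623e-09.
By linearity: E[X] = C(102, 3)·p³ ≈ 171700 · 7.31794623e-09 ≈ 0.001256.
Since α = 3/2 > 1, p = c/n^{3/2} = o(1/n) is below the triangle threshold p ~ 1/n. Asymptotically E[X] ~ (c³/6)·n^{3(1−α)} = (2³/6)·n^{-1.5} → 0, so by Markov's inequality G has no triangles w.h.p.

E[X] ≈ 0.001256; in regime p = Θ(1/n^{3/2}) E[X] tends to 0 (below the triangle threshold p ~ 1/n).


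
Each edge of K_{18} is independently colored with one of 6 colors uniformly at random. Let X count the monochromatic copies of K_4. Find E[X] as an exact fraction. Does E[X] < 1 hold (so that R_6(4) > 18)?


E[X] = C(18, 4) · 6^{1 − 6} = 3060 · 6^{−5} = 3060/7776.
As a reduced fraction: E[X] = 85/216 ≈ 0.3935.
Is E[X] < 1? YES.
Since E[X] < 1, there exists a 6-coloring of K_{18} with no monochromatic K_4; hence R_6(4) > 18.

E[X] = 85/216 ≈ 0.3935; E[X] < 1, so R_6(4) > 18.


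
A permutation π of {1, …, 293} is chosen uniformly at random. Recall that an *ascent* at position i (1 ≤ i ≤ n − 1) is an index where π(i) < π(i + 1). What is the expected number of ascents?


Write X = Σ X_I over i = 1, …, 292, with X_I the indicator of one ascent.
There are 292 indicators.
For each fixed i, the pair (π(i), π(i+1)) is a uniformly random ordered pair of distinct values from {1, …, 293}; by symmetry P[π(i) < π(i+1)] = 1/2.
By linearity: E[X] = 292 · (1/2) = (293 − 1) · (1/2) = 146 ≈ 146.000000.

E[X] = 146 = 146.000000.


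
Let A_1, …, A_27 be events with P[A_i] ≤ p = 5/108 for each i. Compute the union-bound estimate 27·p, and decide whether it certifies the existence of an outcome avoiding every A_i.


Union bound: P[∪_{i=1}^{27} A_i] ≤ Σ_i P[A_i] ≤ 27·p = 27·(5/108) = 5/4.
Numerically: 5/4 ≈ 1.2500000.
Is 5/4 < 1? NO.
Since the bound 5/4 is ≥ 1, the union bound is uninformative here; it does NOT by itself certify existence.

27·p = 5/4 ≈ 1.2500000; existence NOT certified by the union bound.


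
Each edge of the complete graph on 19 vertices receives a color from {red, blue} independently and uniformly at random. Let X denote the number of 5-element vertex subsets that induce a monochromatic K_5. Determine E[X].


Let X = Σ_S X_S over the C(19, 5) = 11628 subsets S of size 5, where X_S = 1 if the K_5 on S is monochromatic.
For a fixed S, the K_5 on S has C(5, 2) = 10 edges. P[all 10 edges red] = (1/2)^10, and likewise for blue, so P[monochromatic] = 2·(1/2)^10 = 2^{1 − 10} = 1/512.
Summing: E[X] = C(19, 5) · 2^{1 − 10} = 11628 · 1/512 = 2907/128.
Numerically: E[X] ≈ 22.71094.

E[X] = C(19,5)·2^(1−C(5,2)) = 2907/128 ≈ 22.71094.


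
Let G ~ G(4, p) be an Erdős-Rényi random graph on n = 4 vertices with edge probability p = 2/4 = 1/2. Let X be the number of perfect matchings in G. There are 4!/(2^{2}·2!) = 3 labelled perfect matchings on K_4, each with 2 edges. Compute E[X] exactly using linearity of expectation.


K_4 has 4!/(2^{2}·2!) = 3 labelled perfect matchings.
For each such perfect matching H, let X_H = 1 if all 2 edges of H are present in G. Then P[X_H = 1] = p^{2} = (1/2)^{2} = 1/4.
By linearity of expectation: E[X] = Σ_H E[X_H] = 3 · p^{2} = 3 · 1/4 = 3/4.
Numerically: E[X] ≈ 0.75.

E[X] = 3 · (1/2)^{2} = 3/4 ≈ 0.75.


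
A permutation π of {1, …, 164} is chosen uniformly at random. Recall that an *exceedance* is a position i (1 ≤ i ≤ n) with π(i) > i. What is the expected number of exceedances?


Write X = Σ_{i=1}^{164} X_i, where X_i = 1_{π(i) > i}.
For each fixed i, π(i) is uniform over {1, …, 164} (marginal of a uniform permutation), so P[π(i) > i] = (n − i)/n. Summing: Σ_{i=1}^{164} (n − i)/n = (0 + 1 + … + 163)/164 = 164(164 − 1)/(2·164) = (164 − 1)/2.
Hence E[X] = Σ_{i=1}^{164} (164 − i)/164 = 163/2 ≈ 81.50000.

E[X] = 163/2 = 81.50000.


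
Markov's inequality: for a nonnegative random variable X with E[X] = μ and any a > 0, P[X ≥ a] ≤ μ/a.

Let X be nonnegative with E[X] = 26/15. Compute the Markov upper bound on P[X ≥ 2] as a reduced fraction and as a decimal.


μ = E[X] = 26/15, a = 2.
Markov: P[X ≥ 2] ≤ μ/a = (26/15)/2 = 13/15.
Numerically: ≈ 0.8667.
(Since a = 2 > μ = 1.7333, the bound 13/15 is < 1 and informative.)

P[X ≥ 2] ≤ 13/15 ≈ 0.8667.


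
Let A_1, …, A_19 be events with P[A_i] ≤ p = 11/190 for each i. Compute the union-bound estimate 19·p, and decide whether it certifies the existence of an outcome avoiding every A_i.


Union bound: P[∪_{i=1}^{19} A_i] ≤ Σ_i P[A_i] ≤ 19·p = 19·(11/190) = 11/10.
Numerically: 11/10 ≈ 1.100000.
Is 11/10 < 1? NO.
Since the bound 11/10 is ≥ 1, the union bound is uninformative here; it does NOT by itself certify existence.

19·p = 11/10 ≈ 1.100000; existence NOT certified by the union bound.


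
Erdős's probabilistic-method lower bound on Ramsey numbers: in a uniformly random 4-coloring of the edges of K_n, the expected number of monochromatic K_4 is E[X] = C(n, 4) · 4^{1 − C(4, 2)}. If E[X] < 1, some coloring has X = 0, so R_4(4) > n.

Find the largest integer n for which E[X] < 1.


We need C(n, 4) · 4^{1 − 6} < 1, i.e. C(n, 4) < 4^{6 − 1} = 1024.
Check values of n near the boundary:
  n = 10: C(10, 4) = 210; 210 < 1024? YES
  n = 11: C(11, 4) = 330; 330 < 1024? YES
  n = 12: C(12, 4) = 495; 495 < 1024? YES
  n = 13: C(13, 4) = 715; 715 < 1024? YES
  n = 14: C(14, 4) = 1001; 1001 < 1024? YES
  n = 15: C(15, 4) = 1365; 1365 < 1024? NO
  n = 16: C(16, 4) = 1820; 1820 < 1024? NO
  n = 17: C(17, 4) = 2380; 2380 < 1024? NO
The largest n with C(n, 4) < 1024 is n = 14 (where E[X] = 1001/1024 ≈ 0.9775). Hence R_4(4) > 14, i.e. R_4(4) ≥ 15.

Largest n = 14; hence R_4(4) > 14.


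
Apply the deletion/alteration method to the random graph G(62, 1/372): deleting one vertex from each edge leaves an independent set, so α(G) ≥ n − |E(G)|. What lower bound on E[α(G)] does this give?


E[|E(G)|] = C(62, 2)·p = 1891 · (1/372) = 61/12.
E[α(G)] ≥ n − E[|E(G)|] = 62 − 61/12 = 683/12.
Numerically: ≈ 56.916667.
(This is only a lower bound; the true E[α(G)] may be larger.)

E[α(G)] ≥ 683/12 ≈ 56.916667.


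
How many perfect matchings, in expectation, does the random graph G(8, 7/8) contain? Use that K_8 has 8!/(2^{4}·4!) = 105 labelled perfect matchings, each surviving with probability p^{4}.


K_8 has 8!/(2^{4}·4!) = 105 labelled perfect matchings.
For each such perfect matching H, let X_H = 1 if all 4 edges of H are present in G. Then P[X_H = 1] = p^{4} = (7/8)^{4} = 2401/4096.
Summing the indicators: E[X] = Σ_H E[X_H] = 105 · p^{4} = 105 · 2401/4096 = 252105/4096.
Numerically: E[X] ≈ 61.55.

E[X] = 105 · (7/8)^{4} = 252105/4096 ≈ 61.55.


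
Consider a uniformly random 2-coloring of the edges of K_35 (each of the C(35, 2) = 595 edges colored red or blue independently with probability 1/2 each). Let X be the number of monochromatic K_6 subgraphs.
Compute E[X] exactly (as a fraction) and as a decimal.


Let X = Σ_S X_S over the C(35, 6) = 1623160 subsets S of size 6, where X_S = 1 if the K_6 on S is monochromatic.
For a fixed S, the K_6 on S has C(6, 2) = 15 edges. P[all 15 edges red] = (1/2)^15, and likewise for blue, so P[monochromatic] = 2·(1/2)^15 = 2^{1 − 15} = 1/16384.
Summing: E[X] = C(35, 6) · 2^{1 − 15} = 1623160 · 1/16384 = 202895/2048.
Numerically: E[X] ≈ 99.0698.

E[X] = C(35,6)·2^(1−C(6,2)) = 202895/2048 ≈ 99.0698.


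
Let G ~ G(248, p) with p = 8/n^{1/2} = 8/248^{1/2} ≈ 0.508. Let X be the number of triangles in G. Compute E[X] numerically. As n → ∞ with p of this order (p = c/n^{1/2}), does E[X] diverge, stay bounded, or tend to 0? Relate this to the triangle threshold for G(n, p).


Number of potential triangles: C(248, 3) = 2511496.
Each occurs with probability p³ ≈ (0.508)³ ≈ 1.310969e-01.
By linearity: E[X] = C(248, 3)·p³ ≈ 2511496 · 1.310969e-01 ≈ 329249.3532.
Since α = 1/2 < 1, p = c/n^{1/2} ≫ 1/n is above the triangle threshold p ~ 1/n. Asymptotically E[X] ~ (c³/6)·n^{3(1−α)} = (8³/6)·n^{1.5} → ∞; triangles are abundant w.h.p.

E[X] ≈ 329249.3532; in regime p = Θ(1/n^{1/2}) E[X] diverges (above the triangle threshold p ~ 1/n).


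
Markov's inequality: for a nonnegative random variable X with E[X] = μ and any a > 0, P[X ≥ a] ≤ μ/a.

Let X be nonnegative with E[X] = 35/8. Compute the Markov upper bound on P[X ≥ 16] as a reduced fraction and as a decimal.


μ = E[X] = 35/8, a = 16.
Markov: P[X ≥ 16] ≤ μ/a = (35/8)/16 = 35/128.
Numerically: ≈ 0.2734.
(Since a = 16 > μ = 4.3750, the bound 35/128 is < 1 and informative.)

P[X ≥ 16] ≤ 35/128 ≈ 0.2734.


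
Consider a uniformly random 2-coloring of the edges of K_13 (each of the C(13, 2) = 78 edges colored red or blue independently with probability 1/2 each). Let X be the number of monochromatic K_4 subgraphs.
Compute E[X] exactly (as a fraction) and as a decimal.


Let X = Σ_S X_S over the C(13, 4) = 715 subsets S of size 4, where X_S = 1 if the K_4 on S is monochromatic.
For a fixed S, the K_4 on S has C(4, 2) = 6 edges. P[all 6 edges red] = (1/2)^6, and likewise for blue, so P[monochromatic] = 2·(1/2)^6 = 2^{1 − 6} = 1/32.
By linearity: E[X] = C(13, 4) · 2^{1 − 6} = 715 · 1/32 = 715/32.
Numerically: E[X] ≈ 22.343750.

E[X] = C(13,4)·2^(1−C(4,2)) = 715/32 ≈ 22.343750.


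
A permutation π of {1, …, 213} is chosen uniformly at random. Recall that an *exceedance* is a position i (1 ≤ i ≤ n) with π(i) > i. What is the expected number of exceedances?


Write X = Σ_{i=1}^{213} X_i, where X_i = 1_{π(i) > i}.
For each fixed i, π(i) is uniform over {1, …, 213} (marginal of a uniform permutation), so P[π(i) > i] = (n − i)/n. Summing: Σ_{i=1}^{213} (n − i)/n = (0 + 1 + … + 212)/213 = 213(213 − 1)/(2·213) = (213 − 1)/2.
Hence E[X] = Σ_{i=1}^{213} (213 − i)/213 = 106 ≈ 106.000.

E[X] = 106 = 106.000.


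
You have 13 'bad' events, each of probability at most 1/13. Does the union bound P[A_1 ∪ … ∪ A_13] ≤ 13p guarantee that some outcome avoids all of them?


Union bound: P[∪_{i=1}^{13} A_i] ≤ Σ_i P[A_i] ≤ 13·p = 13·(1/13) = 1.
Numerically: 1 ≈ 1.0000000.
Is 1 < 1? NO.
Since the bound 1 is ≥ 1, the union bound is uninformative here; it does NOT by itself certify existence.

13·p = 1 ≈ 1.0000000; existence NOT certified by the union bound.


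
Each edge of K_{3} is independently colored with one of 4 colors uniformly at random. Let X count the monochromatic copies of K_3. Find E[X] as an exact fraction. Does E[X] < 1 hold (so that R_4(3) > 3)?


E[X] = C(3, 3) · 4^{1 − 3} = 1 · 4^{−2} = 1/16.
As a reduced fraction: E[X] = 1/16 ≈ 0.0625000.
Is E[X] < 1? YES.
Since E[X] < 1, there exists a 4-coloring of K_{3} with no monochromatic K_3; hence R_4(3) > 3.

E[X] = 1/16 ≈ 0.0625000; E[X] < 1, so R_4(3) > 3.


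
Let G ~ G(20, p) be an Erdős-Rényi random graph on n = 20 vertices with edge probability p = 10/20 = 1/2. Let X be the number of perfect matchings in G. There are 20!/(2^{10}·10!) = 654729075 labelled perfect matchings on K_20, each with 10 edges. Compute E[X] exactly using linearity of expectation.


K_20 has 20!/(2^{10}·10!) = 654729075 labelled perfect matchings.
For each such perfect matching H, let X_H = 1 if all 10 edges of H are present in G. Then P[X_H = 1] = p^{10} = (1/2)^{10} = 1/1024.
Summing the indicators: E[X] = Σ_H E[X_H] = 654729075 · p^{10} = 654729075 · 1/1024 = 654729075/1024.
Numerically: E[X] ≈ 639384.

E[X] = 654729075 · (1/2)^{10} = 654729075/1024 ≈ 639384.


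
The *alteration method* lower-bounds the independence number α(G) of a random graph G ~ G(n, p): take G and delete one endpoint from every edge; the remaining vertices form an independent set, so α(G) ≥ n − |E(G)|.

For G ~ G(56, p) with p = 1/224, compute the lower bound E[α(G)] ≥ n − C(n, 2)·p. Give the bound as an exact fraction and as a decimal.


E[|E(G)|] = C(56, 2)·p = 1540 · (1/224) = 55/8.
E[α(G)] ≥ n − E[|E(G)|] = 56 − 55/8 = 393/8.
Numerically: ≈ 49.125000.
(This is only a lower bound; the true E[α(G)] may be larger.)

E[α(G)] ≥ 393/8 ≈ 49.125000.


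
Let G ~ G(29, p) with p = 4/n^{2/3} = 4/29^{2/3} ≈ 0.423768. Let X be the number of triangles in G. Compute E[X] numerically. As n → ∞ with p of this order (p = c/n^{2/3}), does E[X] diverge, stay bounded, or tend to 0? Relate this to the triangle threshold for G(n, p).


Number of potential triangles: C(29, 3) = 3654.
Each occurs with probability p³ ≈ (0.423768)³ ≈ 7.60998811e-02.
By linearity: E[X] = C(29, 3)·p³ ≈ 3654 · 7.60998811e-02 ≈ 278.068966.
Since α = 2/3 < 1, p = c/n^{2/3} ≫ 1/n is above the triangle threshold p ~ 1/n. Asymptotically E[X] ~ (c³/6)·n^{3(1−α)} = (4³/6)·n^{1} → ∞; triangles are abundant w.h.p.

E[X] ≈ 278.068966; in regime p = Θ(1/n^{2/3}) E[X] diverges (above the triangle threshold p ~ 1/n).


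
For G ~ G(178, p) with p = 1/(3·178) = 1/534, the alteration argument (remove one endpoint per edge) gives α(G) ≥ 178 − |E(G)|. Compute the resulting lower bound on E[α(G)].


E[|E(G)|] = C(178, 2)·p = 15753 · (1/534) = 59/2.
E[α(G)] ≥ n − E[|E(G)|] = 178 − 59/2 = 297/2.
Numerically: ≈ 148.500.
(This is only a lower bound; the true E[α(G)] may be larger.)

E[α(G)] ≥ 297/2 ≈ 148.500.


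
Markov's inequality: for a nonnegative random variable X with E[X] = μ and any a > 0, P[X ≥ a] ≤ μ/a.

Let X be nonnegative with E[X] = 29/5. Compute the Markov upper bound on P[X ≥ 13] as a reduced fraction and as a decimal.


μ = E[X] = 29/5, a = 13.
Markov: P[X ≥ 13] ≤ μ/a = (29/5)/13 = 29/65.
Numerically: ≈ 0.44615.
(Since a = 13 > μ = 5.80000, the bound 29/65 is < 1 and informative.)

P[X ≥ 13] ≤ 29/65 ≈ 0.44615.


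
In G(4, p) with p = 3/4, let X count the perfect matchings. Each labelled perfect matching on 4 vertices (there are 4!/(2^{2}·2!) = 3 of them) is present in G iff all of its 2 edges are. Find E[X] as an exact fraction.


K_4 has 4!/(2^{2}·2!) = 3 labelled perfect matchings.
For each such perfect matching H, let X_H = 1 if all 2 edges of H are present in G. Then P[X_H = 1] = p^{2} = (3/4)^{2} = 9/16.
By linearity: E[X] = Σ_H E[X_H] = 3 · p^{2} = 3 · 9/16 = 27/16.
Numerically: E[X] ≈ 1.6875.

E[X] = 3 · (3/4)^{2} = 27/16 ≈ 1.6875.


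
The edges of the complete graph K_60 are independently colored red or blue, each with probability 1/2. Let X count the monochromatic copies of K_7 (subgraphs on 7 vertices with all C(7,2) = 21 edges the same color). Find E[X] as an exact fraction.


Let X = Σ_S X_S over the C(60, 7) = 386206920 subsets S of size 7, where X_S = 1 if the K_7 on S is monochromatic.
For a fixed S, the K_7 on S has C(7, 2) = 21 edges. P[all 21 edges red] = (1/2)^21, and likewise for blue, so P[monochromatic] = 2·(1/2)^21 = 2^{1 − 21} = 1/1048576.
By linearity: E[X] = C(60, 7) · 2^{1 − 21} = 386206920 · 1/1048576 = 48275865/131072.
Numerically: E[X] ≈ 368.3156.

E[X] = C(60,7)·2^(1−C(7,2)) = 48275865/131072 ≈ 368.3156.


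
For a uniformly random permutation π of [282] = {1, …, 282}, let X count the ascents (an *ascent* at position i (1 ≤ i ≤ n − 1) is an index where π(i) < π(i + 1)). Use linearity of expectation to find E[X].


Write X = Σ X_I over i = 1, …, 281, with X_I the indicator of one ascent.
There are 281 indicators.
For each fixed i, the pair (π(i), π(i+1)) is a uniformly random ordered pair of distinct values from {1, …, 282}; by symmetry P[π(i) < π(i+1)] = 1/2.
By linearity: E[X] = 281 · (1/2) = (282 − 1) · (1/2) = 281/2 ≈ 140.500000.

E[X] = 281/2 = 140.500000.


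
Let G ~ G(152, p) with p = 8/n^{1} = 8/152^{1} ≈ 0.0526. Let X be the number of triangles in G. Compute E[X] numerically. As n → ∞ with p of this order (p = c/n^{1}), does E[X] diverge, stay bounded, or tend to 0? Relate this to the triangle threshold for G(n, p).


Number of potential triangles: C(152, 3) = 573800.
Each occurs with probability p³ ≈ (0.0526)³ ≈ 1.45794e-04.
By linearity: E[X] = C(152, 3)·p³ ≈ 573800 · 1.45794e-04 ≈ 83.657.
Here α = 1, so p = 8/n is exactly at the triangle threshold p ~ 1/n. Asymptotically E[X] → c³/6 = 8³/6 = 256/3 ≈ 85.333, a bounded constant. In this regime the triangle count is asymptotically Poisson(c³/6).

E[X] ≈ 83.657; in regime p = Θ(1/n^{1}) E[X] stays bounded (at the triangle threshold p ~ 1/n).


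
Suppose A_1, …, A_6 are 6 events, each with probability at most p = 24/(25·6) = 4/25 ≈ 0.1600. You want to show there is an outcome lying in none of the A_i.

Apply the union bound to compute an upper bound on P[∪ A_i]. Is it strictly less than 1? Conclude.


Union bound: P[∪_{i=1}^{6} A_i] ≤ Σ_i P[A_i] ≤ 6·p = 6·(4/25) = 24/25.
Numerically: 24/25 ≈ 0.9600.
Is 24/25 < 1? YES.
Since P[∪ A_i] ≤ 24/25 < 1, the complement has P[∩ A_i^c] ≥ 1 − 24/25 = 1/25 > 0, so some outcome avoids every A_i.

6·p = 24/25 ≈ 0.9600; existence CERTIFIED by the union bound.


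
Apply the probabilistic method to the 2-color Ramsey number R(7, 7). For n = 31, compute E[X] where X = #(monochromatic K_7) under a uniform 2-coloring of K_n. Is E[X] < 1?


E[X] = C(31, 7) · 2^{1 − 21} = 2629575 · 2^{−20} = 2629575/1048576.
As a reduced fraction: E[X] = 2629575/1048576 ≈ 2.5078.
Is E[X] < 1? NO.
Since E[X] ≥ 1, the first-moment bound is inconclusive at n = 31; it does NOT by itself certify R(7, 7) > 31.

E[X] = 2629575/1048576 ≈ 2.5078; E[X] ≥ 1; first-moment method inconclusive here.


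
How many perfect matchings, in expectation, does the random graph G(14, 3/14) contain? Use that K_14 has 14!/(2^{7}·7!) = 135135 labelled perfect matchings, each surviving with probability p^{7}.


K_14 has 14!/(2^{7}·7!) = 135135 labelled perfect matchings.
For each such perfect matching H, let X_H = 1 if all 7 edges of H are present in G. Then P[X_H = 1] = p^{7} = (3/14)^{7} = 2187/105413504.
Summing the indicators: E[X] = Σ_H E[X_H] = 135135 · p^{7} = 135135 · 2187/105413504 = 42220035/15059072.
Numerically: E[X] ≈ 2.80363.

E[X] = 135135 · (3/14)^{7} = 42220035/15059072 ≈ 2.80363.


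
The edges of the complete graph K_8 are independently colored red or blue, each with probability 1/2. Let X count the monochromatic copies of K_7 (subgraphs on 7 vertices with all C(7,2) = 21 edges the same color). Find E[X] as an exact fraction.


Let X = Σ_S X_S over the C(8, 7) = 8 subsets S of size 7, where X_S = 1 if the K_7 on S is monochromatic.
For a fixed S, the K_7 on S has C(7, 2) = 21 edges. P[all 21 edges red] = (1/2)^21, and likewise for blue, so P[monochromatic] = 2·(1/2)^21 = 2^{1 − 21} = 1/1048576.
Summing: E[X] = C(8, 7) · 2^{1 − 21} = 8 · 1/1048576 = 1/131072.
Numerically: E[X] ≈ 0.0000.

E[X] = C(8,7)·2^(1−C(7,2)) = 1/131072 ≈ 0.0000.


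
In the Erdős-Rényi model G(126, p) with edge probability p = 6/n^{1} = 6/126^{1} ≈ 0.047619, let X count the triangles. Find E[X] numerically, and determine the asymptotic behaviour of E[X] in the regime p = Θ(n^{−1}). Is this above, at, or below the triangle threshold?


Number of potential triangles: C(126, 3) = 325500.
Each occurs with probability p³ ≈ (0.047619)³ ≈ 1.0797970e-04.
By linearity: E[X] = C(126, 3)·p³ ≈ 325500 · 1.0797970e-04 ≈ 35.14739.
Here α = 1, so p = 6/n is exactly at the triangle threshold p ~ 1/n. Asymptotically E[X] → c³/6 = 6³/6 = 36 ≈ 36.00000, a bounded constant. In this regime the triangle count is asymptotically Poisson(c³/6).

E[X] ≈ 35.14739; in regime p = Θ(1/n^{1}) E[X] stays bounded (at the triangle threshold p ~ 1/n).


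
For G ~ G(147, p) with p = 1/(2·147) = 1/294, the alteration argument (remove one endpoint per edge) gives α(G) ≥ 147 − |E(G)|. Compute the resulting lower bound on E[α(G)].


E[|E(G)|] = C(147, 2)·p = 10731 · (1/294) = 73/2.
E[α(G)] ≥ n − E[|E(G)|] = 147 − 73/2 = 221/2.
Numerically: ≈ 110.500.
(This is only a lower bound; the true E[α(G)] may be larger.)

E[α(G)] ≥ 221/2 ≈ 110.500.


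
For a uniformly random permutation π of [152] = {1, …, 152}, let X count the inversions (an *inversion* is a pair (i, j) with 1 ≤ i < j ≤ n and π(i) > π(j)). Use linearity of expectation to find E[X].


Write X = Σ X_I over the C(152, 2) = 11476 pairs i < j, with X_I the indicator of one inversion.
There are 11476 indicators.
For each fixed pair i < j, the values π(i) and π(j) are two distinct elements of {1, …, 152} in uniformly random order; by symmetry P[π(i) > π(j)] = 1/2.
By linearity: E[X] = 11476 · (1/2) = C(152, 2) · (1/2) = 11476/2 = 5738 ≈ 5738.000.

E[X] = 5738 = 5738.000.


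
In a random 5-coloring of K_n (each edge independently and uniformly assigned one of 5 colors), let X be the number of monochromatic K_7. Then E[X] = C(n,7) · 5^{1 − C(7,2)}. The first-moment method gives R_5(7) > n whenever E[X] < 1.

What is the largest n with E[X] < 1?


We need C(n, 7) · 5^{1 − 21} < 1, i.e. C(n, 7) < 5^{21 − 1} = 95367431640625.
Check values of n near the boundary:
  n = 335: C(335, 7) = 88202498238195; 88202498238195 < 95367431640625? YES
  n = 336: C(336, 7) = 90079147136880; 90079147136880 < 95367431640625? YES
  n = 337: C(337, 7) = 91989916924632; 91989916924632 < 95367431640625? YES
  n = 338: C(338, 7) = 93935323022736; 93935323022736 < 95367431640625? YES
  n = 339: C(339, 7) = 95915887062372; 95915887062372 < 95367431640625? NO
The largest n with C(n, 7) < 95367431640625 is n = 338 (where E[X] = 93935323022736/95367431640625 ≈ 0.98498). Hence R_5(7) > 338, i.e. R_5(7) ≥ 339.

Largest n = 338; hence R_5(7) > 338.


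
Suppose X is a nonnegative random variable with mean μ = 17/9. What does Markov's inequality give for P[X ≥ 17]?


μ = E[X] = 17/9, a = 17.
Markov: P[X ≥ 17] ≤ μ/a = (17/9)/17 = 1/9.
Numerically: ≈ 0.111111.
(Since a = 17 > μ = 1.888889, the bound 1/9 is < 1 and informative.)

P[X ≥ 17] ≤ 1/9 ≈ 0.111111.


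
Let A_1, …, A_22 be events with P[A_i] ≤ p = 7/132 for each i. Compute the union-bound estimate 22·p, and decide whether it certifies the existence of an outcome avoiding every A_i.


Union bound: P[∪_{i=1}^{22} A_i] ≤ Σ_i P[A_i] ≤ 22·p = 22·(7/132) = 7/6.
Numerically: 7/6 ≈ 1.1667.
Is 7/6 < 1? NO.
Since the bound 7/6 is ≥ 1, the union bound is uninformative here; it does NOT by itself certify existence.

22·p = 7/6 ≈ 1.1667; existence NOT certified by the union bound.


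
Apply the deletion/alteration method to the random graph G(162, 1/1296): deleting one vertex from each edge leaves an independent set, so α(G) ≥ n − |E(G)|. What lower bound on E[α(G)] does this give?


E[|E(G)|] = C(162, 2)·p = 13041 · (1/1296) = 161/16.
E[α(G)] ≥ n − E[|E(G)|] = 162 − 161/16 = 2431/16.
Numerically: ≈ 151.937500.
(This is only a lower bound; the true E[α(G)] may be larger.)

E[α(G)] ≥ 2431/16 ≈ 151.937500.


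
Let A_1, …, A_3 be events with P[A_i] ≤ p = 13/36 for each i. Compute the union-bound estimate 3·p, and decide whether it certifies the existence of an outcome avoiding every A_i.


Union bound: P[∪_{i=1}^{3} A_i] ≤ Σ_i P[A_i] ≤ 3·p = 3·(13/36) = 13/12.
Numerically: 13/12 ≈ 1.0833.
Is 13/12 < 1? NO.
Since the bound 13/12 is ≥ 1, the union bound is uninformative here; it does NOT by itself certify existence.

3·p = 13/12 ≈ 1.0833; existence NOT certified by the union bound.


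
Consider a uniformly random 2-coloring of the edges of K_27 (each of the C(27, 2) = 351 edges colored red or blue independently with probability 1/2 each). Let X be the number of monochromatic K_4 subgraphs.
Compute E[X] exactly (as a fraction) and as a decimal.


Let X = Σ_S X_S over the C(27, 4) = 17550 subsets S of size 4, where X_S = 1 if the K_4 on S is monochromatic.
For a fixed S, the K_4 on S has C(4, 2) = 6 edges. P[all 6 edges red] = (1/2)^6, and likewise for blue, so P[monochromatic] = 2·(1/2)^6 = 2^{1 − 6} = 1/32.
By linearity of expectation: E[X] = C(27, 4) · 2^{1 − 6} = 17550 · 1/32 = 8775/16.
Numerically: E[X] ≈ 548.43750.

E[X] = C(27,4)·2^(1−C(4,2)) = 8775/16 ≈ 548.43750.


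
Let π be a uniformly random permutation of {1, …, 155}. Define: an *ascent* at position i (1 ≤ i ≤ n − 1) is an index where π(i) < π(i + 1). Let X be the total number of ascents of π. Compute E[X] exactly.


Write X = Σ X_I over i = 1, …, 154, with X_I the indicator of one ascent.
There are 154 indicators.
For each fixed i, the pair (π(i), π(i+1)) is a uniformly random ordered pair of distinct values from {1, …, 155}; by symmetry P[π(i) < π(i+1)] = 1/2.
By linearity: E[X] = 154 · (1/2) = (155 − 1) · (1/2) = 77 ≈ 77.0000.

E[X] = 77 = 77.0000.


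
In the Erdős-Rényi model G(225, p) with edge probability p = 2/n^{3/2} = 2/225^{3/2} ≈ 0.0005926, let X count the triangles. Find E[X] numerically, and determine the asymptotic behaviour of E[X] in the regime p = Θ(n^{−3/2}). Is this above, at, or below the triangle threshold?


Number of potential triangles: C(225, 3) = 1873200.
Each occurs with probability p³ ≈ (0.0005926)³ ≈ 2.080984e-10.
By linearity: E[X] = C(225, 3)·p³ ≈ 1873200 · 2.080984e-10 ≈ 0.0004.
Since α = 3/2 > 1, p = c/n^{3/2} = o(1/n) is below the triangle threshold p ~ 1/n. Asymptotically E[X] ~ (c³/6)·n^{3(1−α)} = (2³/6)·n^{-1.5} → 0, so by Markov's inequality G has no triangles w.h.p.

E[X] ≈ 0.0004; in regime p = Θ(1/n^{3/2}) E[X] tends to 0 (below the triangle threshold p ~ 1/n).


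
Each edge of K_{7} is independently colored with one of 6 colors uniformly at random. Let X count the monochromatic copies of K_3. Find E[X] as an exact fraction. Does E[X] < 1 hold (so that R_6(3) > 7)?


E[X] = C(7, 3) · 6^{1 − 3} = 35 · 6^{−2} = 35/36.
As a reduced fraction: E[X] = 35/36 ≈ 0.9722.
Is E[X] < 1? YES.
Since E[X] < 1, there exists a 6-coloring of K_{7} with no monochromatic K_3; hence R_6(3) > 7.

E[X] = 35/36 ≈ 0.9722; E[X] < 1, so R_6(3) > 7.


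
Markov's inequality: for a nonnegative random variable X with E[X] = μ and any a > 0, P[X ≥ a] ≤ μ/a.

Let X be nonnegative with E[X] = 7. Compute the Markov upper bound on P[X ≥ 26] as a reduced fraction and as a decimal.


μ = E[X] = 7, a = 26.
Markov: P[X ≥ 26] ≤ μ/a = (7)/26 = 7/26.
Numerically: ≈ 0.269.
(Since a = 26 > μ = 7.000, the bound 7/26 is < 1 and informative.)

P[X ≥ 26] ≤ 7/26 ≈ 0.269.


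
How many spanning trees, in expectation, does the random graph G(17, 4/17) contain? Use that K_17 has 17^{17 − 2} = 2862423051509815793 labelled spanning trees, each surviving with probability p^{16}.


K_17 has 17^{17 − 2} = 2862423051509815793 labelled spanning trees.
For each such spanning tree H, let X_H = 1 if all 16 edges of H are present in G. Then P[X_H = 1] = p^{16} = (4/17)^{16} = 4294967296/48661191875666868481.
By linearity of expectation: E[X] = Σ_H E[X_H] = 2862423051509815793 · p^{16} = 2862423051509815793 · 4294967296/48661191875666868481 = 4294967296/17.
Numerically: E[X] ≈ 2.52645e+08.

E[X] = 2862423051509815793 · (4/17)^{16} = 4294967296/17 ≈ 2.52645e+08.


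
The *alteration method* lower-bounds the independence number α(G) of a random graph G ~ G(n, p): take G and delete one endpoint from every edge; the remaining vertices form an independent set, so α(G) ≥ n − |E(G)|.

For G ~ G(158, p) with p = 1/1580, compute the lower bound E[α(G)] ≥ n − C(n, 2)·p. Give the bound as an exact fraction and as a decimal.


E[|E(G)|] = C(158, 2)·p = 12403 · (1/1580) = 157/20.
E[α(G)] ≥ n − E[|E(G)|] = 158 − 157/20 = 3003/20.
Numerically: ≈ 150.1500.
(This is only a lower bound; the true E[α(G)] may be larger.)

E[α(G)] ≥ 3003/20 ≈ 150.1500.


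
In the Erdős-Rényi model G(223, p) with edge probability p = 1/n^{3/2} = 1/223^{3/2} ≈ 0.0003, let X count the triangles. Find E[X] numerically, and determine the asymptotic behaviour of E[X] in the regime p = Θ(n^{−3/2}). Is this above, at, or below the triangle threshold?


Number of potential triangles: C(223, 3) = 1823471.
Each occurs with probability p³ ≈ (0.0003)³ ≈ 2.70787e-11.
By linearity: E[X] = C(223, 3)·p³ ≈ 1823471 · 2.70787e-11 ≈ 0.000.
Since α = 3/2 > 1, p = c/n^{3/2} = o(1/n) is below the triangle threshold p ~ 1/n. Asymptotically E[X] ~ (c³/6)·n^{3(1−α)} = (1³/6)·n^{-1.5} → 0, so by Markov's inequality G has no triangles w.h.p.

E[X] ≈ 0.000; in regime p = Θ(1/n^{3/2}) E[X] tends to 0 (below the triangle threshold p ~ 1/n).


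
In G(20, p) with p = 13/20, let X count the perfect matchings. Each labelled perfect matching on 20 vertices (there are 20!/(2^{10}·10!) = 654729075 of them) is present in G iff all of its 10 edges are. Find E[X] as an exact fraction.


K_20 has 20!/(2^{10}·10!) = 654729075 labelled perfect matchings.
For each such perfect matching H, let X_H = 1 if all 10 edges of H are present in G. Then P[X_H = 1] = p^{10} = (13/20)^{10} = 137858491849/10240000000000.
By linearity: E[X] = Σ_H E[X_H] = 654729075 · p^{10} = 654729075 · 137858491849/10240000000000 = 3610398513967632387/409600000000.
Numerically: E[X] ≈ 8.814e+06.

E[X] = 654729075 · (13/20)^{10} = 3610398513967632387/409600000000 ≈ 8.814e+06.


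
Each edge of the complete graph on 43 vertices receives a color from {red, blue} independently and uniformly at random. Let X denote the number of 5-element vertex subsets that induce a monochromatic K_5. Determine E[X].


Let X = Σ_S X_S over the C(43, 5) = 962598 subsets S of size 5, where X_S = 1 if the K_5 on S is monochromatic.
For a fixed S, the K_5 on S has C(5, 2) = 10 edges. P[all 10 edges red] = (1/2)^10, and likewise for blue, so P[monochromatic] = 2·(1/2)^10 = 2^{1 − 10} = 1/512.
By linearity: E[X] = C(43, 5) · 2^{1 − 10} = 962598 · 1/512 = 481299/256.
Numerically: E[X] ≈ 1880.0742.

E[X] = C(43,5)·2^(1−C(5,2)) = 481299/256 ≈ 1880.0742.


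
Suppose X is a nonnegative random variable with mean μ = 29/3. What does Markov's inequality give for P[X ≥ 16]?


μ = E[X] = 29/3, a = 16.
Markov: P[X ≥ 16] ≤ μ/a = (29/3)/16 = 29/48.
Numerically: ≈ 0.604.
(Since a = 16 > μ = 9.667, the bound 29/48 is < 1 and informative.)

P[X ≥ 16] ≤ 29/48 ≈ 0.604.


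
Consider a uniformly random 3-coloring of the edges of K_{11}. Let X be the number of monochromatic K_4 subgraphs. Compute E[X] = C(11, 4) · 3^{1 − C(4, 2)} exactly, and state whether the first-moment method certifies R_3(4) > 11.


E[X] = C(11, 4) · 3^{1 − 6} = 330 · 3^{−5} = 330/243.
As a reduced fraction: E[X] = 110/81 ≈ 1.358025.
Is E[X] < 1? NO.
Since E[X] ≥ 1, the first-moment bound is inconclusive at n = 11; it does NOT by itself certify R_3(4) > 11.

E[X] = 110/81 ≈ 1.358025; E[X] ≥ 1; first-moment method inconclusive here.


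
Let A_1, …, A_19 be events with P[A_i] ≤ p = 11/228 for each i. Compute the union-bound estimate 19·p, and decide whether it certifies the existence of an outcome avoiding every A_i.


Union bound: P[∪_{i=1}^{19} A_i] ≤ Σ_i P[A_i] ≤ 19·p = 19·(11/228) = 11/12.
Numerically: 11/12 ≈ 0.91667.
Is 11/12 < 1? YES.
Since P[∪ A_i] ≤ 11/12 < 1, the complement has P[∩ A_i^c] ≥ 1 − 11/12 = 1/12 > 0, so some outcome avoids every A_i.

19·p = 11/12 ≈ 0.91667; existence CERTIFIED by the union bound.


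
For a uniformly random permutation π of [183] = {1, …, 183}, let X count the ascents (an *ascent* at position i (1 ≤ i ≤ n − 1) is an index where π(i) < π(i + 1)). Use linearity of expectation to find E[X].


Write X = Σ X_I over i = 1, …, 182, with X_I the indicator of one ascent.
There are 182 indicators.
For each fixed i, the pair (π(i), π(i+1)) is a uniformly random ordered pair of distinct values from {1, …, 183}; by symmetry P[π(i) < π(i+1)] = 1/2.
By linearity: E[X] = 182 · (1/2) = (183 − 1) · (1/2) = 91 ≈ 91.0000.

E[X] = 91 = 91.0000.


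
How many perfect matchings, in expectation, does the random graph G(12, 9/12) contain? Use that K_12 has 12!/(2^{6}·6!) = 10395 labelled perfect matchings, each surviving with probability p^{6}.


K_12 has 12!/(2^{6}·6!) = 10395 labelled perfect matchings.
For each such perfect matching H, let X_H = 1 if all 6 edges of H are present in G. Then P[X_H = 1] = p^{6} = (3/4)^{6} = 729/4096.
By linearity: E[X] = Σ_H E[X_H] = 10395 · p^{6} = 10395 · 729/4096 = 7577955/4096.
Numerically: E[X] ≈ 1850.

E[X] = 10395 · (3/4)^{6} = 7577955/4096 ≈ 1850.


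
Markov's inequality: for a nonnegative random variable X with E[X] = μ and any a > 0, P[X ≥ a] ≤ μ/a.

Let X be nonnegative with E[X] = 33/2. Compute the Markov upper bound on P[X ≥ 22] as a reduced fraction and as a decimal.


μ = E[X] = 33/2, a = 22.
Markov: P[X ≥ 22] ≤ μ/a = (33/2)/22 = 3/4.
Numerically: ≈ 0.75000.
(Since a = 22 > μ = 16.50000, the bound 3/4 is < 1 and informative.)

P[X ≥ 22] ≤ 3/4 ≈ 0.75000.


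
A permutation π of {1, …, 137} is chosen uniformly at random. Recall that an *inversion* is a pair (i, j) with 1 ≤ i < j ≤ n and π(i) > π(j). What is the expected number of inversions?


Write X = Σ X_I over the C(137, 2) = 9316 pairs i < j, with X_I the indicator of one inversion.
There are 9316 indicators.
For each fixed pair i < j, the values π(i) and π(j) are two distinct elements of {1, …, 137} in uniformly random order; by symmetry P[π(i) > π(j)] = 1/2.
By linearity: E[X] = 9316 · (1/2) = C(137, 2) · (1/2) = 9316/2 = 4658 ≈ 4658.00000.

E[X] = 4658 = 4658.00000.


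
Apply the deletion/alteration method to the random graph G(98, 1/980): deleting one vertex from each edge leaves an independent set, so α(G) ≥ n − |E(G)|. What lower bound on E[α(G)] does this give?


E[|E(G)|] = C(98, 2)·p = 4753 · (1/980) = 97/20.
E[α(G)] ≥ n − E[|E(G)|] = 98 − 97/20 = 1863/20.
Numerically: ≈ 93.1500.
(This is only a lower bound; the true E[α(G)] may be larger.)

E[α(G)] ≥ 1863/20 ≈ 93.1500.


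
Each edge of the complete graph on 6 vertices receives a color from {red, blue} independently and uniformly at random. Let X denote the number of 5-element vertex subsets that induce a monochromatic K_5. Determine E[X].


Let X = Σ_S X_S over the C(6, 5) = 6 subsets S of size 5, where X_S = 1 if the K_5 on S is monochromatic.
For a fixed S, the K_5 on S has C(5, 2) = 10 edges. P[all 10 edges red] = (1/2)^10, and likewise for blue, so P[monochromatic] = 2·(1/2)^10 = 2^{1 − 10} = 1/512.
By linearity: E[X] = C(6, 5) · 2^{1 − 10} = 6 · 1/512 = 3/256.
Numerically: E[X] ≈ 0.01172.

E[X] = C(6,5)·2^(1−C(5,2)) = 3/256 ≈ 0.01172.


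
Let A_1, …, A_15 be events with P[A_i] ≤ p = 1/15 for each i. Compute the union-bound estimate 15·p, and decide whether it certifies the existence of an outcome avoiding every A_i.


Union bound: P[∪_{i=1}^{15} A_i] ≤ Σ_i P[A_i] ≤ 15·p = 15·(1/15) = 1.
Numerically: 1 ≈ 1.000000.
Is 1 < 1? NO.
Since the bound 1 is ≥ 1, the union bound is uninformative here; it does NOT by itself certify existence.

15·p = 1 ≈ 1.000000; existence NOT certified by the union bound.


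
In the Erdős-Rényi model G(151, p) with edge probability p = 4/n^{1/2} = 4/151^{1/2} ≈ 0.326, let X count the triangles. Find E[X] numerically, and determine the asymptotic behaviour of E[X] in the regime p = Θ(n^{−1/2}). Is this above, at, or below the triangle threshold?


Number of potential triangles: C(151, 3) = 562475.
Each occurs with probability p³ ≈ (0.326)³ ≈ 3.44917e-02.
By linearity: E[X] = C(151, 3)·p³ ≈ 562475 · 3.44917e-02 ≈ 19400.717.
Since α = 1/2 < 1, p = c/n^{1/2} ≫ 1/n is above the triangle threshold p ~ 1/n. Asymptotically E[X] ~ (c³/6)·n^{3(1−α)} = (4³/6)·n^{1.5} → ∞; triangles are abundant w.h.p.

E[X] ≈ 19400.717; in regime p = Θ(1/n^{1/2}) E[X] diverges (above the triangle threshold p ~ 1/n).
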